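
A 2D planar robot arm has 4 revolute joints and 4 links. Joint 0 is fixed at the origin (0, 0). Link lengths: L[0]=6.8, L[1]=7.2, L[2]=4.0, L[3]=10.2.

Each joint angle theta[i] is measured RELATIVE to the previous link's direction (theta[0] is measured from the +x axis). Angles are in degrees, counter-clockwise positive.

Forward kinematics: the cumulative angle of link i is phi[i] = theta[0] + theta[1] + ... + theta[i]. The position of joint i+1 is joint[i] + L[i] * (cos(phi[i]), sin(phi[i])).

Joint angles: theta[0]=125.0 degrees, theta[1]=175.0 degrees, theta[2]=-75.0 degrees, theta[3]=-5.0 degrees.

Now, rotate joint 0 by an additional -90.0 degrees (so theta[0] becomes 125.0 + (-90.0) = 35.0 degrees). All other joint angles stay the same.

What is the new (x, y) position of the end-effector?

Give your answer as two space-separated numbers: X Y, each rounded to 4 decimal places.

Answer: -10.0500 10.9424

Derivation:
joint[0] = (0.0000, 0.0000)  (base)
link 0: phi[0] = 35 = 35 deg
  cos(35 deg) = 0.8192, sin(35 deg) = 0.5736
  joint[1] = (0.0000, 0.0000) + 6.8 * (0.8192, 0.5736) = (0.0000 + 5.5702, 0.0000 + 3.9003) = (5.5702, 3.9003)
link 1: phi[1] = 35 + 175 = 210 deg
  cos(210 deg) = -0.8660, sin(210 deg) = -0.5000
  joint[2] = (5.5702, 3.9003) + 7.2 * (-0.8660, -0.5000) = (5.5702 + -6.2354, 3.9003 + -3.6000) = (-0.6651, 0.3003)
link 2: phi[2] = 35 + 175 + -75 = 135 deg
  cos(135 deg) = -0.7071, sin(135 deg) = 0.7071
  joint[3] = (-0.6651, 0.3003) + 4 * (-0.7071, 0.7071) = (-0.6651 + -2.8284, 0.3003 + 2.8284) = (-3.4936, 3.1287)
link 3: phi[3] = 35 + 175 + -75 + -5 = 130 deg
  cos(130 deg) = -0.6428, sin(130 deg) = 0.7660
  joint[4] = (-3.4936, 3.1287) + 10.2 * (-0.6428, 0.7660) = (-3.4936 + -6.5564, 3.1287 + 7.8137) = (-10.0500, 10.9424)
End effector: (-10.0500, 10.9424)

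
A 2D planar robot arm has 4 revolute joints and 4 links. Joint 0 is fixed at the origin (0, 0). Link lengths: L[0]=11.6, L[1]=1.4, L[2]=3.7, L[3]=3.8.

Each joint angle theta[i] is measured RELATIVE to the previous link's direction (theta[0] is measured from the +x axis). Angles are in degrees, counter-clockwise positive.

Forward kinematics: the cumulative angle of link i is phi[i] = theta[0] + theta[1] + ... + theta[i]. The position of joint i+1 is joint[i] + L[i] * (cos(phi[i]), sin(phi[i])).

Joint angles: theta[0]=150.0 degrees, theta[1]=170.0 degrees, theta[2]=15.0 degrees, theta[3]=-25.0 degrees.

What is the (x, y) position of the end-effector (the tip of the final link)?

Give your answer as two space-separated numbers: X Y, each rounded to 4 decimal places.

joint[0] = (0.0000, 0.0000)  (base)
link 0: phi[0] = 150 = 150 deg
  cos(150 deg) = -0.8660, sin(150 deg) = 0.5000
  joint[1] = (0.0000, 0.0000) + 11.6 * (-0.8660, 0.5000) = (0.0000 + -10.0459, 0.0000 + 5.8000) = (-10.0459, 5.8000)
link 1: phi[1] = 150 + 170 = 320 deg
  cos(320 deg) = 0.7660, sin(320 deg) = -0.6428
  joint[2] = (-10.0459, 5.8000) + 1.4 * (0.7660, -0.6428) = (-10.0459 + 1.0725, 5.8000 + -0.8999) = (-8.9734, 4.9001)
link 2: phi[2] = 150 + 170 + 15 = 335 deg
  cos(335 deg) = 0.9063, sin(335 deg) = -0.4226
  joint[3] = (-8.9734, 4.9001) + 3.7 * (0.9063, -0.4226) = (-8.9734 + 3.3533, 4.9001 + -1.5637) = (-5.6201, 3.3364)
link 3: phi[3] = 150 + 170 + 15 + -25 = 310 deg
  cos(310 deg) = 0.6428, sin(310 deg) = -0.7660
  joint[4] = (-5.6201, 3.3364) + 3.8 * (0.6428, -0.7660) = (-5.6201 + 2.4426, 3.3364 + -2.9110) = (-3.1775, 0.4254)
End effector: (-3.1775, 0.4254)

Answer: -3.1775 0.4254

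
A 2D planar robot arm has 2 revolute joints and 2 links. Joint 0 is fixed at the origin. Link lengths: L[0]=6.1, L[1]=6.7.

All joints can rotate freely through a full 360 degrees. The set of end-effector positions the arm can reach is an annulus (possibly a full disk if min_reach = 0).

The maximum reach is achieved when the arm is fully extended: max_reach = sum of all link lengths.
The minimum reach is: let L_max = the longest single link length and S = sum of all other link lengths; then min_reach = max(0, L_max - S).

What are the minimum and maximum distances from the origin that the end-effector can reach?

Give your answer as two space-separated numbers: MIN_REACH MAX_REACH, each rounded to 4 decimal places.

Link lengths: [6.1, 6.7]
max_reach = 6.1 + 6.7 = 12.8
L_max = max([6.1, 6.7]) = 6.7
S (sum of others) = 12.8 - 6.7 = 6.1
min_reach = max(0, 6.7 - 6.1) = max(0, 0.6) = 0.6

Answer: 0.6000 12.8000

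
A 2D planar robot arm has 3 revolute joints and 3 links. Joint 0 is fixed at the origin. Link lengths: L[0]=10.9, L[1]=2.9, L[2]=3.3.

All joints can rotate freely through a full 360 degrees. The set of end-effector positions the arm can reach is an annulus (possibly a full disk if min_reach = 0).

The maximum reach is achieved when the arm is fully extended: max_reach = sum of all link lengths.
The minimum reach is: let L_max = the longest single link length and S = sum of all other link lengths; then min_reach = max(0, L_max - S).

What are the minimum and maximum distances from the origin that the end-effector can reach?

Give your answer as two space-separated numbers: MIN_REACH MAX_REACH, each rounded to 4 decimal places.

Answer: 4.7000 17.1000

Derivation:
Link lengths: [10.9, 2.9, 3.3]
max_reach = 10.9 + 2.9 + 3.3 = 17.1
L_max = max([10.9, 2.9, 3.3]) = 10.9
S (sum of others) = 17.1 - 10.9 = 6.2
min_reach = max(0, 10.9 - 6.2) = max(0, 4.7) = 4.7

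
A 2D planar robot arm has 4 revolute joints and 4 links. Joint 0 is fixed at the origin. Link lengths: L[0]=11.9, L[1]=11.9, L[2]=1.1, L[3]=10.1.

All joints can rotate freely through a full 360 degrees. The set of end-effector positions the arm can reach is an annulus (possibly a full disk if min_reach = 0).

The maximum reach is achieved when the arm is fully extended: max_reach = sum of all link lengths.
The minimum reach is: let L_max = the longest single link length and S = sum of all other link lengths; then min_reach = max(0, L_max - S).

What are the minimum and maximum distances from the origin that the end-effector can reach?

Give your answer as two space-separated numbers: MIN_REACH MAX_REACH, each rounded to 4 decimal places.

Link lengths: [11.9, 11.9, 1.1, 10.1]
max_reach = 11.9 + 11.9 + 1.1 + 10.1 = 35
L_max = max([11.9, 11.9, 1.1, 10.1]) = 11.9
S (sum of others) = 35 - 11.9 = 23.1
min_reach = max(0, 11.9 - 23.1) = max(0, -11.2) = 0

Answer: 0.0000 35.0000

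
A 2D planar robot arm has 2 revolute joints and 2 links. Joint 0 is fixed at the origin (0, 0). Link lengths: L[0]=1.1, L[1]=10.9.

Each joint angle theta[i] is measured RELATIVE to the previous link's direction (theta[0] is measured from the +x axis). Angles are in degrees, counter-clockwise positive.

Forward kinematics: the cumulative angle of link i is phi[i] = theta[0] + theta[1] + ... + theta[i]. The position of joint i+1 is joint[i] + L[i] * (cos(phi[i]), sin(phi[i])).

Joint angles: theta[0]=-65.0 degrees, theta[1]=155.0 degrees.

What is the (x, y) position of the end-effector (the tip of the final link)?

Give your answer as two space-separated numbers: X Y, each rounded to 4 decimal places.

joint[0] = (0.0000, 0.0000)  (base)
link 0: phi[0] = -65 = -65 deg
  cos(-65 deg) = 0.4226, sin(-65 deg) = -0.9063
  joint[1] = (0.0000, 0.0000) + 1.1 * (0.4226, -0.9063) = (0.0000 + 0.4649, 0.0000 + -0.9969) = (0.4649, -0.9969)
link 1: phi[1] = -65 + 155 = 90 deg
  cos(90 deg) = 0.0000, sin(90 deg) = 1.0000
  joint[2] = (0.4649, -0.9969) + 10.9 * (0.0000, 1.0000) = (0.4649 + 0.0000, -0.9969 + 10.9000) = (0.4649, 9.9031)
End effector: (0.4649, 9.9031)

Answer: 0.4649 9.9031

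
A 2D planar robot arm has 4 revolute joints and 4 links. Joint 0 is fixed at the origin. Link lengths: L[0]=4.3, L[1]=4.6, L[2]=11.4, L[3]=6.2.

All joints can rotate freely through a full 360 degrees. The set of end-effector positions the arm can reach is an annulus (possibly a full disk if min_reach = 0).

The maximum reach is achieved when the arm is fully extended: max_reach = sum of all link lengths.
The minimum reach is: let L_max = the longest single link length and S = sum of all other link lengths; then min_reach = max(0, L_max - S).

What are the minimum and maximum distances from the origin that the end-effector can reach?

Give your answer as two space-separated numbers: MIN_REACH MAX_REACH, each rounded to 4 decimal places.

Link lengths: [4.3, 4.6, 11.4, 6.2]
max_reach = 4.3 + 4.6 + 11.4 + 6.2 = 26.5
L_max = max([4.3, 4.6, 11.4, 6.2]) = 11.4
S (sum of others) = 26.5 - 11.4 = 15.1
min_reach = max(0, 11.4 - 15.1) = max(0, -3.7) = 0

Answer: 0.0000 26.5000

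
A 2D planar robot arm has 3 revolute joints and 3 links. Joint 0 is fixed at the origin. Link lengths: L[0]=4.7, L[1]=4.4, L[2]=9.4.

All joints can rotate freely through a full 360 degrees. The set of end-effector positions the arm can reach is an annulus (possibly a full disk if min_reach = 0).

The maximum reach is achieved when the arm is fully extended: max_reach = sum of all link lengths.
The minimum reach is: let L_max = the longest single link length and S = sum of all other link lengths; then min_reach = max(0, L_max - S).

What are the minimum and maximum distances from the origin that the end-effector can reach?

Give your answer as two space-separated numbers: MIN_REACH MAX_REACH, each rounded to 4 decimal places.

Link lengths: [4.7, 4.4, 9.4]
max_reach = 4.7 + 4.4 + 9.4 = 18.5
L_max = max([4.7, 4.4, 9.4]) = 9.4
S (sum of others) = 18.5 - 9.4 = 9.1
min_reach = max(0, 9.4 - 9.1) = max(0, 0.3) = 0.3

Answer: 0.3000 18.5000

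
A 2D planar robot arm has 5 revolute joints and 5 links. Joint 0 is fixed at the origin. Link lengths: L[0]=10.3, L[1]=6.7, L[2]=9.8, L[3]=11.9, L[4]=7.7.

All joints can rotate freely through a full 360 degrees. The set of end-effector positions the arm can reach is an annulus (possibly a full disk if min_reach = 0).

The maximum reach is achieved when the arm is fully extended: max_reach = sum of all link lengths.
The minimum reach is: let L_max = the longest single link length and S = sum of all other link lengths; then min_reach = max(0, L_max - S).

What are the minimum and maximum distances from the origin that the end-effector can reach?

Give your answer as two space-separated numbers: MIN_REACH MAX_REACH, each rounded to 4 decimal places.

Answer: 0.0000 46.4000

Derivation:
Link lengths: [10.3, 6.7, 9.8, 11.9, 7.7]
max_reach = 10.3 + 6.7 + 9.8 + 11.9 + 7.7 = 46.4
L_max = max([10.3, 6.7, 9.8, 11.9, 7.7]) = 11.9
S (sum of others) = 46.4 - 11.9 = 34.5
min_reach = max(0, 11.9 - 34.5) = max(0, -22.6) = 0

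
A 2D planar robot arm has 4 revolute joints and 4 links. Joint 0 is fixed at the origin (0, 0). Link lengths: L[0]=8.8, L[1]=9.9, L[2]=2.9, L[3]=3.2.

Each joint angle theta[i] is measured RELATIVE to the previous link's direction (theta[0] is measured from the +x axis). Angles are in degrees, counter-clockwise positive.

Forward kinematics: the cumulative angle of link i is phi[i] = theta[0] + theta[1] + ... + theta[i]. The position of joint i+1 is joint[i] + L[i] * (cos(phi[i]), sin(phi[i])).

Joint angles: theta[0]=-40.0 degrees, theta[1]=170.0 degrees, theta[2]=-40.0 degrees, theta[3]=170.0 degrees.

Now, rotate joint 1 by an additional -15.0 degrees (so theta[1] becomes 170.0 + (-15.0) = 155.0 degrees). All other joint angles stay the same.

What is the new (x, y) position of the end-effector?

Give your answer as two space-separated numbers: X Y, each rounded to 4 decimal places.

joint[0] = (0.0000, 0.0000)  (base)
link 0: phi[0] = -40 = -40 deg
  cos(-40 deg) = 0.7660, sin(-40 deg) = -0.6428
  joint[1] = (0.0000, 0.0000) + 8.8 * (0.7660, -0.6428) = (0.0000 + 6.7412, 0.0000 + -5.6565) = (6.7412, -5.6565)
link 1: phi[1] = -40 + 155 = 115 deg
  cos(115 deg) = -0.4226, sin(115 deg) = 0.9063
  joint[2] = (6.7412, -5.6565) + 9.9 * (-0.4226, 0.9063) = (6.7412 + -4.1839, -5.6565 + 8.9724) = (2.5573, 3.3159)
link 2: phi[2] = -40 + 155 + -40 = 75 deg
  cos(75 deg) = 0.2588, sin(75 deg) = 0.9659
  joint[3] = (2.5573, 3.3159) + 2.9 * (0.2588, 0.9659) = (2.5573 + 0.7506, 3.3159 + 2.8012) = (3.3078, 6.1171)
link 3: phi[3] = -40 + 155 + -40 + 170 = 245 deg
  cos(245 deg) = -0.4226, sin(245 deg) = -0.9063
  joint[4] = (3.3078, 6.1171) + 3.2 * (-0.4226, -0.9063) = (3.3078 + -1.3524, 6.1171 + -2.9002) = (1.9555, 3.2169)
End effector: (1.9555, 3.2169)

Answer: 1.9555 3.2169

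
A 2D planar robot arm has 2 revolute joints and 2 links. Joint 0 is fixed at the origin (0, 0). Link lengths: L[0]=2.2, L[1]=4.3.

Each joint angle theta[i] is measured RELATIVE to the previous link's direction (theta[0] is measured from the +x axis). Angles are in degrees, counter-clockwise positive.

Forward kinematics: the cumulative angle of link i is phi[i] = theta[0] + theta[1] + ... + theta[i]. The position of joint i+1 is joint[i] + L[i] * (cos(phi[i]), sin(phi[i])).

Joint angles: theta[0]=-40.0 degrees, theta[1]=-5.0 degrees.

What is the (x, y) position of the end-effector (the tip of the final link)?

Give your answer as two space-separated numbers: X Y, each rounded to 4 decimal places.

joint[0] = (0.0000, 0.0000)  (base)
link 0: phi[0] = -40 = -40 deg
  cos(-40 deg) = 0.7660, sin(-40 deg) = -0.6428
  joint[1] = (0.0000, 0.0000) + 2.2 * (0.7660, -0.6428) = (0.0000 + 1.6853, 0.0000 + -1.4141) = (1.6853, -1.4141)
link 1: phi[1] = -40 + -5 = -45 deg
  cos(-45 deg) = 0.7071, sin(-45 deg) = -0.7071
  joint[2] = (1.6853, -1.4141) + 4.3 * (0.7071, -0.7071) = (1.6853 + 3.0406, -1.4141 + -3.0406) = (4.7259, -4.4547)
End effector: (4.7259, -4.4547)

Answer: 4.7259 -4.4547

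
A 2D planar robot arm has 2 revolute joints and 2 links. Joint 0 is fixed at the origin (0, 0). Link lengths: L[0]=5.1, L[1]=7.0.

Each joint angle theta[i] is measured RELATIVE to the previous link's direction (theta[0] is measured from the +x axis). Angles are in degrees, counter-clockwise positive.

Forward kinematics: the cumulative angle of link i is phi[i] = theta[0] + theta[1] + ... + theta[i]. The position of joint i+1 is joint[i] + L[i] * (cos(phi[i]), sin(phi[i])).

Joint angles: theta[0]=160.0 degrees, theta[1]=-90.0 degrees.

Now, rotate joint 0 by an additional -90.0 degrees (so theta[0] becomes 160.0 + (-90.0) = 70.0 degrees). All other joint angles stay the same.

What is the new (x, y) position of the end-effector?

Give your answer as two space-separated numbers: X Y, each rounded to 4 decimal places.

Answer: 8.3222 2.3983

Derivation:
joint[0] = (0.0000, 0.0000)  (base)
link 0: phi[0] = 70 = 70 deg
  cos(70 deg) = 0.3420, sin(70 deg) = 0.9397
  joint[1] = (0.0000, 0.0000) + 5.1 * (0.3420, 0.9397) = (0.0000 + 1.7443, 0.0000 + 4.7924) = (1.7443, 4.7924)
link 1: phi[1] = 70 + -90 = -20 deg
  cos(-20 deg) = 0.9397, sin(-20 deg) = -0.3420
  joint[2] = (1.7443, 4.7924) + 7 * (0.9397, -0.3420) = (1.7443 + 6.5778, 4.7924 + -2.3941) = (8.3222, 2.3983)
End effector: (8.3222, 2.3983)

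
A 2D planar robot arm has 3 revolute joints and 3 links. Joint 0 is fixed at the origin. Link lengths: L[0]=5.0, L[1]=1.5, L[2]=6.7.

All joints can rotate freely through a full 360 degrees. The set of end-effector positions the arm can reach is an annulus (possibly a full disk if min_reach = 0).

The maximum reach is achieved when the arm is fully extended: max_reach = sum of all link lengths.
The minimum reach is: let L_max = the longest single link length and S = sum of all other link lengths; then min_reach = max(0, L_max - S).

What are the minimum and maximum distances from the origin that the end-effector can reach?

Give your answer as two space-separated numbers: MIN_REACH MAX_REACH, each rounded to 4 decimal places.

Answer: 0.2000 13.2000

Derivation:
Link lengths: [5.0, 1.5, 6.7]
max_reach = 5 + 1.5 + 6.7 = 13.2
L_max = max([5.0, 1.5, 6.7]) = 6.7
S (sum of others) = 13.2 - 6.7 = 6.5
min_reach = max(0, 6.7 - 6.5) = max(0, 0.2) = 0.2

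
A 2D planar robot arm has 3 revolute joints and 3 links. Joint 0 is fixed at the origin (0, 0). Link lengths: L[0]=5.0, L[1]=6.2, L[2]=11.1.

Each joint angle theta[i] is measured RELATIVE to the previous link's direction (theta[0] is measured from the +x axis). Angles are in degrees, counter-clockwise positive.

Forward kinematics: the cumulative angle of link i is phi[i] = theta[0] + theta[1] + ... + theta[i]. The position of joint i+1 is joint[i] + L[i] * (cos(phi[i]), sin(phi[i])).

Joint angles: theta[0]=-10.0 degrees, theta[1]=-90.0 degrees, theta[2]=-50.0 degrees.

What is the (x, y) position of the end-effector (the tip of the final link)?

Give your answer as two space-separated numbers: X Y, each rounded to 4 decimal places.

joint[0] = (0.0000, 0.0000)  (base)
link 0: phi[0] = -10 = -10 deg
  cos(-10 deg) = 0.9848, sin(-10 deg) = -0.1736
  joint[1] = (0.0000, 0.0000) + 5 * (0.9848, -0.1736) = (0.0000 + 4.9240, 0.0000 + -0.8682) = (4.9240, -0.8682)
link 1: phi[1] = -10 + -90 = -100 deg
  cos(-100 deg) = -0.1736, sin(-100 deg) = -0.9848
  joint[2] = (4.9240, -0.8682) + 6.2 * (-0.1736, -0.9848) = (4.9240 + -1.0766, -0.8682 + -6.1058) = (3.8474, -6.9740)
link 2: phi[2] = -10 + -90 + -50 = -150 deg
  cos(-150 deg) = -0.8660, sin(-150 deg) = -0.5000
  joint[3] = (3.8474, -6.9740) + 11.1 * (-0.8660, -0.5000) = (3.8474 + -9.6129, -6.9740 + -5.5500) = (-5.7655, -12.5240)
End effector: (-5.7655, -12.5240)

Answer: -5.7655 -12.5240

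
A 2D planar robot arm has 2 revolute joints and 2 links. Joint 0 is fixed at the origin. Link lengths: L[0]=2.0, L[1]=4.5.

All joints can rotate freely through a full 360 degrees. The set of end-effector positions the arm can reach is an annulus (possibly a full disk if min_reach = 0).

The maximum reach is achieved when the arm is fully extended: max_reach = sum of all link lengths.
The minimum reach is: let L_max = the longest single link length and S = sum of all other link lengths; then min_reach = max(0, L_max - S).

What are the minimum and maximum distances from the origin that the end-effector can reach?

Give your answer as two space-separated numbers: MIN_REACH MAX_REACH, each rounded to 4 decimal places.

Answer: 2.5000 6.5000

Derivation:
Link lengths: [2.0, 4.5]
max_reach = 2 + 4.5 = 6.5
L_max = max([2.0, 4.5]) = 4.5
S (sum of others) = 6.5 - 4.5 = 2
min_reach = max(0, 4.5 - 2) = max(0, 2.5) = 2.5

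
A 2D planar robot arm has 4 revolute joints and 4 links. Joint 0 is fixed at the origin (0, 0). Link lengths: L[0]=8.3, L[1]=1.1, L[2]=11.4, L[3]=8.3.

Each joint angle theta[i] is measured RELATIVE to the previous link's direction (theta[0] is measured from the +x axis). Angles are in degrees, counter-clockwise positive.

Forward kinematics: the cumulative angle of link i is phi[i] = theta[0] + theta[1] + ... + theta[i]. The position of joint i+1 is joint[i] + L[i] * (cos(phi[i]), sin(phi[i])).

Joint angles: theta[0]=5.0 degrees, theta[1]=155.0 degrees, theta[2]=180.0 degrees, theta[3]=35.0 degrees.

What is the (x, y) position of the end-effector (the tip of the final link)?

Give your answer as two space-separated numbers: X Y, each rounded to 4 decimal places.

joint[0] = (0.0000, 0.0000)  (base)
link 0: phi[0] = 5 = 5 deg
  cos(5 deg) = 0.9962, sin(5 deg) = 0.0872
  joint[1] = (0.0000, 0.0000) + 8.3 * (0.9962, 0.0872) = (0.0000 + 8.2684, 0.0000 + 0.7234) = (8.2684, 0.7234)
link 1: phi[1] = 5 + 155 = 160 deg
  cos(160 deg) = -0.9397, sin(160 deg) = 0.3420
  joint[2] = (8.2684, 0.7234) + 1.1 * (-0.9397, 0.3420) = (8.2684 + -1.0337, 0.7234 + 0.3762) = (7.2348, 1.0996)
link 2: phi[2] = 5 + 155 + 180 = 340 deg
  cos(340 deg) = 0.9397, sin(340 deg) = -0.3420
  joint[3] = (7.2348, 1.0996) + 11.4 * (0.9397, -0.3420) = (7.2348 + 10.7125, 1.0996 + -3.8990) = (17.9472, -2.7994)
link 3: phi[3] = 5 + 155 + 180 + 35 = 375 deg
  cos(375 deg) = 0.9659, sin(375 deg) = 0.2588
  joint[4] = (17.9472, -2.7994) + 8.3 * (0.9659, 0.2588) = (17.9472 + 8.0172, -2.7994 + 2.1482) = (25.9644, -0.6512)
End effector: (25.9644, -0.6512)

Answer: 25.9644 -0.6512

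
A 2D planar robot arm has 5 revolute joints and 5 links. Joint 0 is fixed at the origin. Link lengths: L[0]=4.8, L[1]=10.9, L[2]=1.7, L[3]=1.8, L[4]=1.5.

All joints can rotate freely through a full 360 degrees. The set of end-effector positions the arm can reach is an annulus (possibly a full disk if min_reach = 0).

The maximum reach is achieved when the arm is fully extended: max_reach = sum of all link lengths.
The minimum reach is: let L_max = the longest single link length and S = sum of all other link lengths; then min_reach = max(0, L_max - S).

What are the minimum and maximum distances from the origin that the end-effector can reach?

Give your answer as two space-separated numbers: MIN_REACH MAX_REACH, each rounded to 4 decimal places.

Link lengths: [4.8, 10.9, 1.7, 1.8, 1.5]
max_reach = 4.8 + 10.9 + 1.7 + 1.8 + 1.5 = 20.7
L_max = max([4.8, 10.9, 1.7, 1.8, 1.5]) = 10.9
S (sum of others) = 20.7 - 10.9 = 9.8
min_reach = max(0, 10.9 - 9.8) = max(0, 1.1) = 1.1

Answer: 1.1000 20.7000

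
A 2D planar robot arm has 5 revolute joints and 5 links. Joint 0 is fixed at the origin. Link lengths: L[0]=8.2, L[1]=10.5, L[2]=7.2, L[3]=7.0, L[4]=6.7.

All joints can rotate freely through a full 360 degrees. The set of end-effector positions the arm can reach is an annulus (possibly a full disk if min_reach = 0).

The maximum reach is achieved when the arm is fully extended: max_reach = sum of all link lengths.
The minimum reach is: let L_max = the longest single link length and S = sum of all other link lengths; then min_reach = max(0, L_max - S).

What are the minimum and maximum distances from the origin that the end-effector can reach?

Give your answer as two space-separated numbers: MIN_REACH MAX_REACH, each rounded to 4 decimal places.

Answer: 0.0000 39.6000

Derivation:
Link lengths: [8.2, 10.5, 7.2, 7.0, 6.7]
max_reach = 8.2 + 10.5 + 7.2 + 7 + 6.7 = 39.6
L_max = max([8.2, 10.5, 7.2, 7.0, 6.7]) = 10.5
S (sum of others) = 39.6 - 10.5 = 29.1
min_reach = max(0, 10.5 - 29.1) = max(0, -18.6) = 0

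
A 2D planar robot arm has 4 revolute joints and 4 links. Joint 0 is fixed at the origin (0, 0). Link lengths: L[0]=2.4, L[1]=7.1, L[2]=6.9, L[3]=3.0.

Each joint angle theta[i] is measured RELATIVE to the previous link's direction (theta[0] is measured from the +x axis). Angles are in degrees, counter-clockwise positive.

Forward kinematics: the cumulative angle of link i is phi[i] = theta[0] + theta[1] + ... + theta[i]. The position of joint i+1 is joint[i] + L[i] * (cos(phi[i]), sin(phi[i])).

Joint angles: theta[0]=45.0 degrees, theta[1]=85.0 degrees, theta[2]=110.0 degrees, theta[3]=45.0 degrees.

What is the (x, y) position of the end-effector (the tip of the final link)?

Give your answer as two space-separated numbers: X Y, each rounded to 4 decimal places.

Answer: -5.5403 -1.7374

Derivation:
joint[0] = (0.0000, 0.0000)  (base)
link 0: phi[0] = 45 = 45 deg
  cos(45 deg) = 0.7071, sin(45 deg) = 0.7071
  joint[1] = (0.0000, 0.0000) + 2.4 * (0.7071, 0.7071) = (0.0000 + 1.6971, 0.0000 + 1.6971) = (1.6971, 1.6971)
link 1: phi[1] = 45 + 85 = 130 deg
  cos(130 deg) = -0.6428, sin(130 deg) = 0.7660
  joint[2] = (1.6971, 1.6971) + 7.1 * (-0.6428, 0.7660) = (1.6971 + -4.5638, 1.6971 + 5.4389) = (-2.8667, 7.1360)
link 2: phi[2] = 45 + 85 + 110 = 240 deg
  cos(240 deg) = -0.5000, sin(240 deg) = -0.8660
  joint[3] = (-2.8667, 7.1360) + 6.9 * (-0.5000, -0.8660) = (-2.8667 + -3.4500, 7.1360 + -5.9756) = (-6.3167, 1.1604)
link 3: phi[3] = 45 + 85 + 110 + 45 = 285 deg
  cos(285 deg) = 0.2588, sin(285 deg) = -0.9659
  joint[4] = (-6.3167, 1.1604) + 3 * (0.2588, -0.9659) = (-6.3167 + 0.7765, 1.1604 + -2.8978) = (-5.5403, -1.7374)
End effector: (-5.5403, -1.7374)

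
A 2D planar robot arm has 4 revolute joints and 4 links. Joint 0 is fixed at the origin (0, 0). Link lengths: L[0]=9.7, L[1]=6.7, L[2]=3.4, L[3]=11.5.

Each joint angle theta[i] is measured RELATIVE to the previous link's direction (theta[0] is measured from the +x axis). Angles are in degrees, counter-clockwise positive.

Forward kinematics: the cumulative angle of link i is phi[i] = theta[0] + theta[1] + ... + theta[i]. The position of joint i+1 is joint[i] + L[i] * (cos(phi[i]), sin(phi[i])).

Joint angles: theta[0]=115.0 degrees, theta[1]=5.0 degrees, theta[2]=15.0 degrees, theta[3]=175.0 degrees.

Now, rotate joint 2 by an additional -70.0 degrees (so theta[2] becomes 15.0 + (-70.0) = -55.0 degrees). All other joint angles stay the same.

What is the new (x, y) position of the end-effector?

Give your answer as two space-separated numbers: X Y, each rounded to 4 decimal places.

Answer: -11.7625 7.7157

Derivation:
joint[0] = (0.0000, 0.0000)  (base)
link 0: phi[0] = 115 = 115 deg
  cos(115 deg) = -0.4226, sin(115 deg) = 0.9063
  joint[1] = (0.0000, 0.0000) + 9.7 * (-0.4226, 0.9063) = (0.0000 + -4.0994, 0.0000 + 8.7912) = (-4.0994, 8.7912)
link 1: phi[1] = 115 + 5 = 120 deg
  cos(120 deg) = -0.5000, sin(120 deg) = 0.8660
  joint[2] = (-4.0994, 8.7912) + 6.7 * (-0.5000, 0.8660) = (-4.0994 + -3.3500, 8.7912 + 5.8024) = (-7.4494, 14.5936)
link 2: phi[2] = 115 + 5 + -55 = 65 deg
  cos(65 deg) = 0.4226, sin(65 deg) = 0.9063
  joint[3] = (-7.4494, 14.5936) + 3.4 * (0.4226, 0.9063) = (-7.4494 + 1.4369, 14.5936 + 3.0814) = (-6.0125, 17.6750)
link 3: phi[3] = 115 + 5 + -55 + 175 = 240 deg
  cos(240 deg) = -0.5000, sin(240 deg) = -0.8660
  joint[4] = (-6.0125, 17.6750) + 11.5 * (-0.5000, -0.8660) = (-6.0125 + -5.7500, 17.6750 + -9.9593) = (-11.7625, 7.7157)
End effector: (-11.7625, 7.7157)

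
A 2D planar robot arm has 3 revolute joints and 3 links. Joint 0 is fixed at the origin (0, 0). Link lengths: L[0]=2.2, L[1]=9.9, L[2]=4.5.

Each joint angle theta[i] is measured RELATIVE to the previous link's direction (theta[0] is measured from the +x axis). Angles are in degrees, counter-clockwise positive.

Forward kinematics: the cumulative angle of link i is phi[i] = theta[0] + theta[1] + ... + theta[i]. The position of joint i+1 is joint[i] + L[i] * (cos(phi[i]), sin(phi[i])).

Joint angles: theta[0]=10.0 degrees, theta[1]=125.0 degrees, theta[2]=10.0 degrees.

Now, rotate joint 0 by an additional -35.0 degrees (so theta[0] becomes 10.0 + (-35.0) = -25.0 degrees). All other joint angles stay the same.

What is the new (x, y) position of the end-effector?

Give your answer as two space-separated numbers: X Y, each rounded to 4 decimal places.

Answer: -1.2643 13.0485

Derivation:
joint[0] = (0.0000, 0.0000)  (base)
link 0: phi[0] = -25 = -25 deg
  cos(-25 deg) = 0.9063, sin(-25 deg) = -0.4226
  joint[1] = (0.0000, 0.0000) + 2.2 * (0.9063, -0.4226) = (0.0000 + 1.9939, 0.0000 + -0.9298) = (1.9939, -0.9298)
link 1: phi[1] = -25 + 125 = 100 deg
  cos(100 deg) = -0.1736, sin(100 deg) = 0.9848
  joint[2] = (1.9939, -0.9298) + 9.9 * (-0.1736, 0.9848) = (1.9939 + -1.7191, -0.9298 + 9.7496) = (0.2748, 8.8198)
link 2: phi[2] = -25 + 125 + 10 = 110 deg
  cos(110 deg) = -0.3420, sin(110 deg) = 0.9397
  joint[3] = (0.2748, 8.8198) + 4.5 * (-0.3420, 0.9397) = (0.2748 + -1.5391, 8.8198 + 4.2286) = (-1.2643, 13.0485)
End effector: (-1.2643, 13.0485)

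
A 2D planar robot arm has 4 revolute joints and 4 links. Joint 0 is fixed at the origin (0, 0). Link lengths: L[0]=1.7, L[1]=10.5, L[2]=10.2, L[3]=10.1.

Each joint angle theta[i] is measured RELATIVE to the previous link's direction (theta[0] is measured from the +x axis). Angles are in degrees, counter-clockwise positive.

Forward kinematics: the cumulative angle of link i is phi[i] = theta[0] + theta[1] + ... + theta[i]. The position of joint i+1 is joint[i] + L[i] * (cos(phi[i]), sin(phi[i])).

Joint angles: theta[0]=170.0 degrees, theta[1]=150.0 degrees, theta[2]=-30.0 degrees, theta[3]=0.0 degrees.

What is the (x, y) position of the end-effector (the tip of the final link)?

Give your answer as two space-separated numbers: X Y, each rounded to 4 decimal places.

Answer: 13.3123 -25.5298

Derivation:
joint[0] = (0.0000, 0.0000)  (base)
link 0: phi[0] = 170 = 170 deg
  cos(170 deg) = -0.9848, sin(170 deg) = 0.1736
  joint[1] = (0.0000, 0.0000) + 1.7 * (-0.9848, 0.1736) = (0.0000 + -1.6742, 0.0000 + 0.2952) = (-1.6742, 0.2952)
link 1: phi[1] = 170 + 150 = 320 deg
  cos(320 deg) = 0.7660, sin(320 deg) = -0.6428
  joint[2] = (-1.6742, 0.2952) + 10.5 * (0.7660, -0.6428) = (-1.6742 + 8.0435, 0.2952 + -6.7493) = (6.3693, -6.4541)
link 2: phi[2] = 170 + 150 + -30 = 290 deg
  cos(290 deg) = 0.3420, sin(290 deg) = -0.9397
  joint[3] = (6.3693, -6.4541) + 10.2 * (0.3420, -0.9397) = (6.3693 + 3.4886, -6.4541 + -9.5849) = (9.8579, -16.0389)
link 3: phi[3] = 170 + 150 + -30 + 0 = 290 deg
  cos(290 deg) = 0.3420, sin(290 deg) = -0.9397
  joint[4] = (9.8579, -16.0389) + 10.1 * (0.3420, -0.9397) = (9.8579 + 3.4544, -16.0389 + -9.4909) = (13.3123, -25.5298)
End effector: (13.3123, -25.5298)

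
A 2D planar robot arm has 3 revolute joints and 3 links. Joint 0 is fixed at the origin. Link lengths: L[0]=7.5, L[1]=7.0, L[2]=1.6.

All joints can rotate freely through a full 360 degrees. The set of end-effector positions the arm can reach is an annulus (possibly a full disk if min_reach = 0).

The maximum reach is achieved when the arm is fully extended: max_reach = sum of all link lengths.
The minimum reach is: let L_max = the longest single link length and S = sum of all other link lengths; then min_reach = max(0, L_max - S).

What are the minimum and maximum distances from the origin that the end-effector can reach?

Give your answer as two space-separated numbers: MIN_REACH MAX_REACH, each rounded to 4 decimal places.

Answer: 0.0000 16.1000

Derivation:
Link lengths: [7.5, 7.0, 1.6]
max_reach = 7.5 + 7 + 1.6 = 16.1
L_max = max([7.5, 7.0, 1.6]) = 7.5
S (sum of others) = 16.1 - 7.5 = 8.6
min_reach = max(0, 7.5 - 8.6) = max(0, -1.1) = 0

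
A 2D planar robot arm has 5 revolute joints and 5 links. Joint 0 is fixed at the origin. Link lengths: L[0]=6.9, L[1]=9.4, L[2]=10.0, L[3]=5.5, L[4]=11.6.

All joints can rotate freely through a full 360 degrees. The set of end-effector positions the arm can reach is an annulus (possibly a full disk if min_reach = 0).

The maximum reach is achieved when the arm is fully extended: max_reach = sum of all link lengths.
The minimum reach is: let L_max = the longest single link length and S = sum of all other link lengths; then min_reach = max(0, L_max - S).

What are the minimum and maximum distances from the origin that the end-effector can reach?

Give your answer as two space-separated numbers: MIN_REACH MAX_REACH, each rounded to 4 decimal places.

Link lengths: [6.9, 9.4, 10.0, 5.5, 11.6]
max_reach = 6.9 + 9.4 + 10 + 5.5 + 11.6 = 43.4
L_max = max([6.9, 9.4, 10.0, 5.5, 11.6]) = 11.6
S (sum of others) = 43.4 - 11.6 = 31.8
min_reach = max(0, 11.6 - 31.8) = max(0, -20.2) = 0

Answer: 0.0000 43.4000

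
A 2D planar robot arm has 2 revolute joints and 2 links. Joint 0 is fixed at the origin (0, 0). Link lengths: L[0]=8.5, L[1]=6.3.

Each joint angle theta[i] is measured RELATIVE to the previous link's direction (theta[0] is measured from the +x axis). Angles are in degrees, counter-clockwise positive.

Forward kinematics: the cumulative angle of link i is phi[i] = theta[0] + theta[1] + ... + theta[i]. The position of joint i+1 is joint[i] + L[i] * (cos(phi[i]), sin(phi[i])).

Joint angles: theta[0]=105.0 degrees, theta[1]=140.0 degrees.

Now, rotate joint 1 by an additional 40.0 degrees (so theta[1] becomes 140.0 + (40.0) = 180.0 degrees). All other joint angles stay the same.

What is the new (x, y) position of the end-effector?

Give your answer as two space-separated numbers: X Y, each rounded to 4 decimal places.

Answer: -0.5694 2.1250

Derivation:
joint[0] = (0.0000, 0.0000)  (base)
link 0: phi[0] = 105 = 105 deg
  cos(105 deg) = -0.2588, sin(105 deg) = 0.9659
  joint[1] = (0.0000, 0.0000) + 8.5 * (-0.2588, 0.9659) = (0.0000 + -2.2000, 0.0000 + 8.2104) = (-2.2000, 8.2104)
link 1: phi[1] = 105 + 180 = 285 deg
  cos(285 deg) = 0.2588, sin(285 deg) = -0.9659
  joint[2] = (-2.2000, 8.2104) + 6.3 * (0.2588, -0.9659) = (-2.2000 + 1.6306, 8.2104 + -6.0853) = (-0.5694, 2.1250)
End effector: (-0.5694, 2.1250)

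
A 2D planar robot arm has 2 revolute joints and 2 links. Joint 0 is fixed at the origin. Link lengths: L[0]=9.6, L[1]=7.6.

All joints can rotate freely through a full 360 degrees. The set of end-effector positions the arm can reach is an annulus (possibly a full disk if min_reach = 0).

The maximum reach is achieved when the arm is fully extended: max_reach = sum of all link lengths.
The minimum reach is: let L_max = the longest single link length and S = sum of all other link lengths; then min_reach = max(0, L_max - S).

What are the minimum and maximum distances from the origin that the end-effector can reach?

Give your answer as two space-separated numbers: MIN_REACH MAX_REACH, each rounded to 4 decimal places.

Answer: 2.0000 17.2000

Derivation:
Link lengths: [9.6, 7.6]
max_reach = 9.6 + 7.6 = 17.2
L_max = max([9.6, 7.6]) = 9.6
S (sum of others) = 17.2 - 9.6 = 7.6
min_reach = max(0, 9.6 - 7.6) = max(0, 2) = 2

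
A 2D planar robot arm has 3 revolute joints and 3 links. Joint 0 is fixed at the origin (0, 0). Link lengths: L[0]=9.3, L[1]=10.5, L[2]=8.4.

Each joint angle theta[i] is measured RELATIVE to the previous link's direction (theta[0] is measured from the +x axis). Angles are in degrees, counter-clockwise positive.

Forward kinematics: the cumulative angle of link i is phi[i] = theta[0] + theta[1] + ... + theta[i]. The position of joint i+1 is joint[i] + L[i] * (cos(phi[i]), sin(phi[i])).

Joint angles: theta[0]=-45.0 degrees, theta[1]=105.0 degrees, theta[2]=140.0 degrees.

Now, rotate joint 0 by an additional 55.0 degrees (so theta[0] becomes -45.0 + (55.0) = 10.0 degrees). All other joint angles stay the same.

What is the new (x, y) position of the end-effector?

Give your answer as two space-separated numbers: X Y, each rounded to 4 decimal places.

Answer: 2.5471 3.0174

Derivation:
joint[0] = (0.0000, 0.0000)  (base)
link 0: phi[0] = 10 = 10 deg
  cos(10 deg) = 0.9848, sin(10 deg) = 0.1736
  joint[1] = (0.0000, 0.0000) + 9.3 * (0.9848, 0.1736) = (0.0000 + 9.1587, 0.0000 + 1.6149) = (9.1587, 1.6149)
link 1: phi[1] = 10 + 105 = 115 deg
  cos(115 deg) = -0.4226, sin(115 deg) = 0.9063
  joint[2] = (9.1587, 1.6149) + 10.5 * (-0.4226, 0.9063) = (9.1587 + -4.4375, 1.6149 + 9.5162) = (4.7212, 11.1312)
link 2: phi[2] = 10 + 105 + 140 = 255 deg
  cos(255 deg) = -0.2588, sin(255 deg) = -0.9659
  joint[3] = (4.7212, 11.1312) + 8.4 * (-0.2588, -0.9659) = (4.7212 + -2.1741, 11.1312 + -8.1138) = (2.5471, 3.0174)
End effector: (2.5471, 3.0174)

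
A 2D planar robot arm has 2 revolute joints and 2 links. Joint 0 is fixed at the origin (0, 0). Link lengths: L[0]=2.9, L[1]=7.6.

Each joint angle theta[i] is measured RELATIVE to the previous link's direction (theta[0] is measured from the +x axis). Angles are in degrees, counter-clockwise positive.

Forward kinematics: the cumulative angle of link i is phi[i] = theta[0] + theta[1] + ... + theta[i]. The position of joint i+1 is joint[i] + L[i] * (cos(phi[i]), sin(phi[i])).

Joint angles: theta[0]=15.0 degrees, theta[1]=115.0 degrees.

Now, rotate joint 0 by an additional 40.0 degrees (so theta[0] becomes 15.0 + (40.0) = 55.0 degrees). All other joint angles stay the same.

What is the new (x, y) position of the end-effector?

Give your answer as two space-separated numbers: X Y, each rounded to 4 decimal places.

Answer: -5.8212 3.6953

Derivation:
joint[0] = (0.0000, 0.0000)  (base)
link 0: phi[0] = 55 = 55 deg
  cos(55 deg) = 0.5736, sin(55 deg) = 0.8192
  joint[1] = (0.0000, 0.0000) + 2.9 * (0.5736, 0.8192) = (0.0000 + 1.6634, 0.0000 + 2.3755) = (1.6634, 2.3755)
link 1: phi[1] = 55 + 115 = 170 deg
  cos(170 deg) = -0.9848, sin(170 deg) = 0.1736
  joint[2] = (1.6634, 2.3755) + 7.6 * (-0.9848, 0.1736) = (1.6634 + -7.4845, 2.3755 + 1.3197) = (-5.8212, 3.6953)
End effector: (-5.8212, 3.6953)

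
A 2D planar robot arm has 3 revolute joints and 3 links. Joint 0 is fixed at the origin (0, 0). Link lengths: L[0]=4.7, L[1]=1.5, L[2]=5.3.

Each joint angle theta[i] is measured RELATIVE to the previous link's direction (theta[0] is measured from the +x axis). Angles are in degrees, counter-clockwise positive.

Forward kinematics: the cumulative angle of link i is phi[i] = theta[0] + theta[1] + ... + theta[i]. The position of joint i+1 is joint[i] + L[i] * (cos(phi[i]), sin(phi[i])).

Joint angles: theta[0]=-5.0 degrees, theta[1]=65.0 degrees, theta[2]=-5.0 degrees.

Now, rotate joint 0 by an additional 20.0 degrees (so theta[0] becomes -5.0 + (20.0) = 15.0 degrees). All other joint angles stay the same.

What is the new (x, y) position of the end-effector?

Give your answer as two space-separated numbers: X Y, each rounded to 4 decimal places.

Answer: 6.1721 7.8131

Derivation:
joint[0] = (0.0000, 0.0000)  (base)
link 0: phi[0] = 15 = 15 deg
  cos(15 deg) = 0.9659, sin(15 deg) = 0.2588
  joint[1] = (0.0000, 0.0000) + 4.7 * (0.9659, 0.2588) = (0.0000 + 4.5399, 0.0000 + 1.2164) = (4.5399, 1.2164)
link 1: phi[1] = 15 + 65 = 80 deg
  cos(80 deg) = 0.1736, sin(80 deg) = 0.9848
  joint[2] = (4.5399, 1.2164) + 1.5 * (0.1736, 0.9848) = (4.5399 + 0.2605, 1.2164 + 1.4772) = (4.8003, 2.6937)
link 2: phi[2] = 15 + 65 + -5 = 75 deg
  cos(75 deg) = 0.2588, sin(75 deg) = 0.9659
  joint[3] = (4.8003, 2.6937) + 5.3 * (0.2588, 0.9659) = (4.8003 + 1.3717, 2.6937 + 5.1194) = (6.1721, 7.8131)
End effector: (6.1721, 7.8131)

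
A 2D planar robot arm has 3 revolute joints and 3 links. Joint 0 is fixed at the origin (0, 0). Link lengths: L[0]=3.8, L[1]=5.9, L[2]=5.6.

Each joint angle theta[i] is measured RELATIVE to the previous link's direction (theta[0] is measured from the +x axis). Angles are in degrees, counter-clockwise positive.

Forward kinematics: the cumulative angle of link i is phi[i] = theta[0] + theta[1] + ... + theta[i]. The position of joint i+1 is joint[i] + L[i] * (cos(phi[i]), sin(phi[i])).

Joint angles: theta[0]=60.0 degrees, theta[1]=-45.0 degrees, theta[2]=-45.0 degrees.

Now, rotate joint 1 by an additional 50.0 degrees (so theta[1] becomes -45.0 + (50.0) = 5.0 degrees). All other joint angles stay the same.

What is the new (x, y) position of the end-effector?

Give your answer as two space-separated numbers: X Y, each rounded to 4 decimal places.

joint[0] = (0.0000, 0.0000)  (base)
link 0: phi[0] = 60 = 60 deg
  cos(60 deg) = 0.5000, sin(60 deg) = 0.8660
  joint[1] = (0.0000, 0.0000) + 3.8 * (0.5000, 0.8660) = (0.0000 + 1.9000, 0.0000 + 3.2909) = (1.9000, 3.2909)
link 1: phi[1] = 60 + 5 = 65 deg
  cos(65 deg) = 0.4226, sin(65 deg) = 0.9063
  joint[2] = (1.9000, 3.2909) + 5.9 * (0.4226, 0.9063) = (1.9000 + 2.4934, 3.2909 + 5.3472) = (4.3934, 8.6381)
link 2: phi[2] = 60 + 5 + -45 = 20 deg
  cos(20 deg) = 0.9397, sin(20 deg) = 0.3420
  joint[3] = (4.3934, 8.6381) + 5.6 * (0.9397, 0.3420) = (4.3934 + 5.2623, 8.6381 + 1.9153) = (9.6557, 10.5534)
End effector: (9.6557, 10.5534)

Answer: 9.6557 10.5534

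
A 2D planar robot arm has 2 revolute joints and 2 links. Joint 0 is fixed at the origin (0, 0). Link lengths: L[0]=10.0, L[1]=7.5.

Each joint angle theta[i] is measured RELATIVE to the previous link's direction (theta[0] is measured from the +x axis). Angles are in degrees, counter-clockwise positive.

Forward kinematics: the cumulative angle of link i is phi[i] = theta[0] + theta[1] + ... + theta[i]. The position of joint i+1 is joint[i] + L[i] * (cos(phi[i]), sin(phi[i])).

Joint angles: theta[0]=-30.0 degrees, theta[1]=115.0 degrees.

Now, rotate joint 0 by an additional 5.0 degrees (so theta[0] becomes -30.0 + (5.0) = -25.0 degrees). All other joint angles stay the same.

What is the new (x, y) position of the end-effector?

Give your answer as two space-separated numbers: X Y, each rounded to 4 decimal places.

joint[0] = (0.0000, 0.0000)  (base)
link 0: phi[0] = -25 = -25 deg
  cos(-25 deg) = 0.9063, sin(-25 deg) = -0.4226
  joint[1] = (0.0000, 0.0000) + 10 * (0.9063, -0.4226) = (0.0000 + 9.0631, 0.0000 + -4.2262) = (9.0631, -4.2262)
link 1: phi[1] = -25 + 115 = 90 deg
  cos(90 deg) = 0.0000, sin(90 deg) = 1.0000
  joint[2] = (9.0631, -4.2262) + 7.5 * (0.0000, 1.0000) = (9.0631 + 0.0000, -4.2262 + 7.5000) = (9.0631, 3.2738)
End effector: (9.0631, 3.2738)

Answer: 9.0631 3.2738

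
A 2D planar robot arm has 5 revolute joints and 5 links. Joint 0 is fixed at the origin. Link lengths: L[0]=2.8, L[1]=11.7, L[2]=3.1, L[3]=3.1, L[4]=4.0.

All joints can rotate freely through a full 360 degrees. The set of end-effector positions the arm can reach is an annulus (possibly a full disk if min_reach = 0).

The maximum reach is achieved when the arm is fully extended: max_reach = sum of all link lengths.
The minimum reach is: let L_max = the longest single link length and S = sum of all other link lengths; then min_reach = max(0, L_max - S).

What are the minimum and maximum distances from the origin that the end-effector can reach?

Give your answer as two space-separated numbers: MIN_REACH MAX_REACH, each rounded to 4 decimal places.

Answer: 0.0000 24.7000

Derivation:
Link lengths: [2.8, 11.7, 3.1, 3.1, 4.0]
max_reach = 2.8 + 11.7 + 3.1 + 3.1 + 4 = 24.7
L_max = max([2.8, 11.7, 3.1, 3.1, 4.0]) = 11.7
S (sum of others) = 24.7 - 11.7 = 13
min_reach = max(0, 11.7 - 13) = max(0, -1.3) = 0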